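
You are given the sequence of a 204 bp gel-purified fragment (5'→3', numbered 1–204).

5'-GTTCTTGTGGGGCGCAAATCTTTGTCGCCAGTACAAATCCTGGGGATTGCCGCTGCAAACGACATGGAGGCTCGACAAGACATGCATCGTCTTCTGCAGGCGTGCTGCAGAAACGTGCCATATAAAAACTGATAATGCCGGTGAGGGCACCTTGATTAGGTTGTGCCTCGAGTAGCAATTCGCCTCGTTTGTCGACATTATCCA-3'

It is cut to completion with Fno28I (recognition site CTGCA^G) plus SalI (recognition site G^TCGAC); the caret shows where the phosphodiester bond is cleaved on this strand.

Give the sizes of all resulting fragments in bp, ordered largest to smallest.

98, 82, 13, 11 bp

Fno28I sites (CTGCAG) start at positions 94, 105.
Fno28I cuts after base 5 of each site (before the last base), so after positions 98, 109.
The SalI site (GTCGAC) starts at position 191.
SalI cuts after the first base of each site, so after position 191.
Combined cut positions: 98, 109, 191.
Linear molecule, 3 cuts → 4 fragments:
  1–98 → 98 bp
  99–109 → 11 bp
  110–191 → 82 bp
  192–204 → 13 bp
Sorted largest to smallest: 98, 82, 13, 11 bp.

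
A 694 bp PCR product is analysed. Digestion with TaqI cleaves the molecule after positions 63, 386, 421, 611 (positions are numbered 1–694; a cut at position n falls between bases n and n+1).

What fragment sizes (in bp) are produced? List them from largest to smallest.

Linear molecule, 4 cuts → 5 fragments:
  63 − 0 = 63 bp
  386 − 63 = 323 bp
  421 − 386 = 35 bp
  611 − 421 = 190 bp
  694 − 611 = 83 bp
Sorted largest to smallest: 323, 190, 83, 63, 35 bp.

323, 190, 83, 63, 35 bp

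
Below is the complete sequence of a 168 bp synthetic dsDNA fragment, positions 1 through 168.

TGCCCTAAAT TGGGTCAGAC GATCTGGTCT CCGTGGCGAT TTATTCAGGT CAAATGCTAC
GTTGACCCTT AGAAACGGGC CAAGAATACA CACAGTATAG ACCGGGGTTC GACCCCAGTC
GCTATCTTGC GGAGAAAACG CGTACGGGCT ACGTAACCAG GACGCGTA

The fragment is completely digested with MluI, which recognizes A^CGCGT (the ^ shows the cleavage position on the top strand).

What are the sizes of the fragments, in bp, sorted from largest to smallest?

MluI sites (ACGCGT) start at positions 138, 162.
MluI cuts after the first base of each site, so after positions 138, 162.
Linear molecule, 2 cuts → 3 fragments:
  1–138 → 138 bp
  139–162 → 24 bp
  163–168 → 6 bp
Sorted largest to smallest: 138, 24, 6 bp.

138, 24, 6 bp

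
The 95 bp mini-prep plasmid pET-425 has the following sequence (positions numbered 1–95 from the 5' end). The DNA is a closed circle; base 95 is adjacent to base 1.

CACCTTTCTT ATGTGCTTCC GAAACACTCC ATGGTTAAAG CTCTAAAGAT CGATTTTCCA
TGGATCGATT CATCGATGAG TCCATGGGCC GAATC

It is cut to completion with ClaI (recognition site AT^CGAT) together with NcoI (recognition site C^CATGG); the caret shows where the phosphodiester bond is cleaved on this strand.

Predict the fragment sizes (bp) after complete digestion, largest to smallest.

42, 21, 9, 8, 8, 7 bp

ClaI sites (ATCGAT) start at positions 49, 64, 72.
ClaI cuts after base 2 of each site, so after positions 50, 65, 73.
NcoI sites (CCATGG) start at positions 29, 58, 82.
NcoI cuts after the first base of each site, so after positions 29, 58, 82.
Combined cut positions: 29, 50, 58, 65, 73, 82.
Circular molecule, 6 cuts → 6 fragments:
  30–50 → 21 bp
  51–58 → 8 bp
  59–65 → 7 bp
  66–73 → 8 bp
  74–82 → 9 bp
  83–95 then 1–29 → 13 + 29 = 42 bp
Sorted largest to smallest: 42, 21, 9, 8, 8, 7 bp.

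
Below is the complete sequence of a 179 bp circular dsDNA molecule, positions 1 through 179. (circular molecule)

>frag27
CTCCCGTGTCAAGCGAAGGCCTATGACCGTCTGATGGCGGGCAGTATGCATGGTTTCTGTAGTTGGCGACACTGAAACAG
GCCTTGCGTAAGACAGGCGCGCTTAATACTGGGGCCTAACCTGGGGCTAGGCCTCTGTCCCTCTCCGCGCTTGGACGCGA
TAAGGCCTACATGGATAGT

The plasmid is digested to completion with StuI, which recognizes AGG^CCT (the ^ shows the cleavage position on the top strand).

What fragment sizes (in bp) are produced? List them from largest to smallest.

StuI sites (AGGCCT) start at positions 17, 79, 129, 163.
StuI cuts after base 3 of each site, so after positions 19, 81, 131, 165.
Circular molecule, 4 cuts → 4 fragments:
  20–81 → 62 bp
  82–131 → 50 bp
  132–165 → 34 bp
  166–179 then 1–19 → 14 + 19 = 33 bp
Sorted largest to smallest: 62, 50, 34, 33 bp.

62, 50, 34, 33 bp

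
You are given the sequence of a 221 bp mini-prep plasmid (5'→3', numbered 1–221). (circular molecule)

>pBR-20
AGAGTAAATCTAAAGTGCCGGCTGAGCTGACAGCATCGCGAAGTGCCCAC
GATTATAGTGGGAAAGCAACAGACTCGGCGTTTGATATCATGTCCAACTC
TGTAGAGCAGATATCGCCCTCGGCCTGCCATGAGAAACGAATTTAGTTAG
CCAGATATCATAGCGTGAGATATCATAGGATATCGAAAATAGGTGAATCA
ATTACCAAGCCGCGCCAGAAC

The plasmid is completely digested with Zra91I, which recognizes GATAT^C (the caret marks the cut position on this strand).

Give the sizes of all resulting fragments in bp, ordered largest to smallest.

126, 44, 26, 15, 10 bp

Zra91I sites (GATATC) start at positions 84, 110, 154, 169, 179.
Zra91I cuts after base 5 of each site (before the last base), so after positions 88, 114, 158, 173, 183.
Circular molecule, 5 cuts → 5 fragments:
  89–114 → 26 bp
  115–158 → 44 bp
  159–173 → 15 bp
  174–183 → 10 bp
  184–221 then 1–88 → 38 + 88 = 126 bp
Sorted largest to smallest: 126, 44, 26, 15, 10 bp.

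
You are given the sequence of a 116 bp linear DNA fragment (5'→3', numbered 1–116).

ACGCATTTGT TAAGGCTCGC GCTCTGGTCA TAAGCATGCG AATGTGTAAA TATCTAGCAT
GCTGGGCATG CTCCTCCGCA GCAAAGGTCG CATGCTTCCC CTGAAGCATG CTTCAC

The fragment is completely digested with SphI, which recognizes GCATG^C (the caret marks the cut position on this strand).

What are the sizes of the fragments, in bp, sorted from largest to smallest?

SphI sites (GCATGC) start at positions 34, 57, 66, 90, 106.
SphI cuts after base 5 of each site (before the last base), so after positions 38, 61, 70, 94, 110.
Linear molecule, 5 cuts → 6 fragments:
  1–38 → 38 bp
  39–61 → 23 bp
  62–70 → 9 bp
  71–94 → 24 bp
  95–110 → 16 bp
  111–116 → 6 bp
Sorted largest to smallest: 38, 24, 23, 16, 9, 6 bp.

38, 24, 23, 16, 9, 6 bp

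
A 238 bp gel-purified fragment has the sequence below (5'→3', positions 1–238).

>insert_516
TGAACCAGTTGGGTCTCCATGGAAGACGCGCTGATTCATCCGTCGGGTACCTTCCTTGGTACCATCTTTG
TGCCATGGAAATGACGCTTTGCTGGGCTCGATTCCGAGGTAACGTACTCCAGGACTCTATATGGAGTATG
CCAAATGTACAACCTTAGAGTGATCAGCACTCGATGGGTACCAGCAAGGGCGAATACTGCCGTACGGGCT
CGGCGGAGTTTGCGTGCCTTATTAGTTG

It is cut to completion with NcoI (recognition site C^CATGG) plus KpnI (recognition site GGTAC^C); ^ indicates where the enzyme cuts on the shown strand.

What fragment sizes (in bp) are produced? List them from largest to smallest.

NcoI sites (CCATGG) start at positions 17, 73.
NcoI cuts after the first base of each site, so after positions 17, 73.
KpnI sites (GGTACC) start at positions 46, 58, 177.
KpnI cuts after base 5 of each site (before the last base), so after positions 50, 62, 181.
Combined cut positions: 17, 50, 62, 73, 181.
Linear molecule, 5 cuts → 6 fragments:
  1–17 → 17 bp
  18–50 → 33 bp
  51–62 → 12 bp
  63–73 → 11 bp
  74–181 → 108 bp
  182–238 → 57 bp
Sorted largest to smallest: 108, 57, 33, 17, 12, 11 bp.

108, 57, 33, 17, 12, 11 bp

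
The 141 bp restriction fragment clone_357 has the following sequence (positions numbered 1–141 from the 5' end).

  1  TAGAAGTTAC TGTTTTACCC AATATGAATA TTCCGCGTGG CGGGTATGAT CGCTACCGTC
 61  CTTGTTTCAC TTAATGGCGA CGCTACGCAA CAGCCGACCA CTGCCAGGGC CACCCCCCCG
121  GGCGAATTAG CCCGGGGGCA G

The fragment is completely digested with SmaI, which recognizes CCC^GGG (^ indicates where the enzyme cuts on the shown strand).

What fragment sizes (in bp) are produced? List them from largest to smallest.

SmaI sites (CCCGGG) start at positions 117, 131.
SmaI cuts after base 3 of each site, so after positions 119, 133.
Linear molecule, 2 cuts → 3 fragments:
  1–119 → 119 bp
  120–133 → 14 bp
  134–141 → 8 bp
Sorted largest to smallest: 119, 14, 8 bp.

119, 14, 8 bp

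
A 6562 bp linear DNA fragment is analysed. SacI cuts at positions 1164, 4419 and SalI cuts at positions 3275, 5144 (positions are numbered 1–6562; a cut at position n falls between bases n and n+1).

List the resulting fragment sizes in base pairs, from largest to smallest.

Combined cut positions (sorted): 1164, 3275, 4419, 5144.
Linear molecule, 4 cuts → 5 fragments:
  1164 − 0 = 1164 bp
  3275 − 1164 = 2111 bp
  4419 − 3275 = 1144 bp
  5144 − 4419 = 725 bp
  6562 − 5144 = 1418 bp
Sorted largest to smallest: 2111, 1418, 1164, 1144, 725 bp.

2111, 1418, 1164, 1144, 725 bp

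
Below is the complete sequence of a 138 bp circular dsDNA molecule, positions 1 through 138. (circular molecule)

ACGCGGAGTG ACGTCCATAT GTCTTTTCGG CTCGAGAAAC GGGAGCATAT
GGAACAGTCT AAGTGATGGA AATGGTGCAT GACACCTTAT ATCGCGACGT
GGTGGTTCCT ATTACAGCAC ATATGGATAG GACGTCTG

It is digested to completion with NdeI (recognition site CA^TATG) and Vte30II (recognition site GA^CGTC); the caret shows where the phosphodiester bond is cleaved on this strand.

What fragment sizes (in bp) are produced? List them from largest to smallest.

NdeI sites (CATATG) start at positions 16, 46, 120.
NdeI cuts after base 2 of each site, so after positions 17, 47, 121.
Vte30II sites (GACGTC) start at positions 10, 131.
Vte30II cuts after base 2 of each site, so after positions 11, 132.
Combined cut positions: 11, 17, 47, 121, 132.
Circular molecule, 5 cuts → 5 fragments:
  12–17 → 6 bp
  18–47 → 30 bp
  48–121 → 74 bp
  122–132 → 11 bp
  133–138 then 1–11 → 6 + 11 = 17 bp
Sorted largest to smallest: 74, 30, 17, 11, 6 bp.

74, 30, 17, 11, 6 bp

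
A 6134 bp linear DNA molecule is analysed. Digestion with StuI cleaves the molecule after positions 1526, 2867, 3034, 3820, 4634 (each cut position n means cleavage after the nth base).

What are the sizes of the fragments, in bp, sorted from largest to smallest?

1526, 1500, 1341, 814, 786, 167 bp

Linear molecule, 5 cuts → 6 fragments:
  1526 − 0 = 1526 bp
  2867 − 1526 = 1341 bp
  3034 − 2867 = 167 bp
  3820 − 3034 = 786 bp
  4634 − 3820 = 814 bp
  6134 − 4634 = 1500 bp
Sorted largest to smallest: 1526, 1500, 1341, 814, 786, 167 bp.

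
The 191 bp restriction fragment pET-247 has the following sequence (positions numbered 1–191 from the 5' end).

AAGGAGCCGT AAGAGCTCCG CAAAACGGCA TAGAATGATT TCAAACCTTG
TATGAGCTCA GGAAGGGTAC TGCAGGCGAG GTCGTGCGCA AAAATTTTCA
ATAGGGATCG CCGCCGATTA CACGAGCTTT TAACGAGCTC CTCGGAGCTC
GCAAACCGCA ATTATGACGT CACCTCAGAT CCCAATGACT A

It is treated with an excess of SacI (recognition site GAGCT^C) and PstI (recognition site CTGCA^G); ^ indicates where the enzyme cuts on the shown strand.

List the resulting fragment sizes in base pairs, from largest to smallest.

65, 42, 41, 17, 16, 10 bp

SacI sites (GAGCTC) start at positions 13, 54, 135, 145.
SacI cuts after base 5 of each site (before the last base), so after positions 17, 58, 139, 149.
The PstI site (CTGCAG) starts at position 70.
PstI cuts after base 5 of each site (before the last base), so after position 74.
Combined cut positions: 17, 58, 74, 139, 149.
Linear molecule, 5 cuts → 6 fragments:
  1–17 → 17 bp
  18–58 → 41 bp
  59–74 → 16 bp
  75–139 → 65 bp
  140–149 → 10 bp
  150–191 → 42 bp
Sorted largest to smallest: 65, 42, 41, 17, 16, 10 bp.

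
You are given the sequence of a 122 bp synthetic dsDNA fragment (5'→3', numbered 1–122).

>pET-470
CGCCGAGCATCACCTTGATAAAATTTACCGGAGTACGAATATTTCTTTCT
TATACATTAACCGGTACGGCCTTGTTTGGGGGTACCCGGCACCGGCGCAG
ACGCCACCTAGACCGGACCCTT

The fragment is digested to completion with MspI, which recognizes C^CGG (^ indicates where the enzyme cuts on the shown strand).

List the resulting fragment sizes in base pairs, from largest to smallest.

MspI sites (CCGG) start at positions 28, 61, 86, 92, 113.
MspI cuts after the first base of each site, so after positions 28, 61, 86, 92, 113.
Linear molecule, 5 cuts → 6 fragments:
  1–28 → 28 bp
  29–61 → 33 bp
  62–86 → 25 bp
  87–92 → 6 bp
  93–113 → 21 bp
  114–122 → 9 bp
Sorted largest to smallest: 33, 28, 25, 21, 9, 6 bp.

33, 28, 25, 21, 9, 6 bp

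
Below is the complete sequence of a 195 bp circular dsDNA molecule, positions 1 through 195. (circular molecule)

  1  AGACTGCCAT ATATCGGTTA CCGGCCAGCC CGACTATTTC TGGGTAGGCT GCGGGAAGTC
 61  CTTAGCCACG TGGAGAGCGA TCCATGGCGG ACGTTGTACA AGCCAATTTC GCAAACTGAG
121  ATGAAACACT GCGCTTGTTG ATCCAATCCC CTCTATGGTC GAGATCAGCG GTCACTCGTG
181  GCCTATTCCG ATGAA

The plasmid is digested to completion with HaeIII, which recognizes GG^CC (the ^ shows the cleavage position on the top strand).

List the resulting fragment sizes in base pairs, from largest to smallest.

HaeIII sites (GGCC) start at positions 23, 180.
HaeIII cuts after base 2 of each site, so after positions 24, 181.
Circular molecule, 2 cuts → 2 fragments:
  25–181 → 157 bp
  182–195 then 1–24 → 14 + 24 = 38 bp
Sorted largest to smallest: 157, 38 bp.

157, 38 bp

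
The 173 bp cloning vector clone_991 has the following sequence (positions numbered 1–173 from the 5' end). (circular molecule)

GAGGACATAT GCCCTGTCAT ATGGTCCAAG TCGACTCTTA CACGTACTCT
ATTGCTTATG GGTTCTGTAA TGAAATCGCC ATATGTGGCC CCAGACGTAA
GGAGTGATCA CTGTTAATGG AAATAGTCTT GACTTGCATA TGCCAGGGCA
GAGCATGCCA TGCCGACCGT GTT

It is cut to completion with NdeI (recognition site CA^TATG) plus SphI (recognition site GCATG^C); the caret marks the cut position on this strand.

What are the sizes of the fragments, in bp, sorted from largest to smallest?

62, 57, 23, 19, 12 bp

NdeI sites (CATATG) start at positions 6, 18, 80, 137.
NdeI cuts after base 2 of each site, so after positions 7, 19, 81, 138.
The SphI site (GCATGC) starts at position 153.
SphI cuts after base 5 of each site (before the last base), so after position 157.
Combined cut positions: 7, 19, 81, 138, 157.
Circular molecule, 5 cuts → 5 fragments:
  8–19 → 12 bp
  20–81 → 62 bp
  82–138 → 57 bp
  139–157 → 19 bp
  158–173 then 1–7 → 16 + 7 = 23 bp
Sorted largest to smallest: 62, 57, 23, 19, 12 bp.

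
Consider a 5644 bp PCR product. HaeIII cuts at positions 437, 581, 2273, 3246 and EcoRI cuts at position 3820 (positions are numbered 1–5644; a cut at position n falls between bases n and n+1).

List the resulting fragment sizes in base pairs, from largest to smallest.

Combined cut positions (sorted): 437, 581, 2273, 3246, 3820.
Linear molecule, 5 cuts → 6 fragments:
  437 − 0 = 437 bp
  581 − 437 = 144 bp
  2273 − 581 = 1692 bp
  3246 − 2273 = 973 bp
  3820 − 3246 = 574 bp
  5644 − 3820 = 1824 bp
Sorted largest to smallest: 1824, 1692, 973, 574, 437, 144 bp.

1824, 1692, 973, 574, 437, 144 bp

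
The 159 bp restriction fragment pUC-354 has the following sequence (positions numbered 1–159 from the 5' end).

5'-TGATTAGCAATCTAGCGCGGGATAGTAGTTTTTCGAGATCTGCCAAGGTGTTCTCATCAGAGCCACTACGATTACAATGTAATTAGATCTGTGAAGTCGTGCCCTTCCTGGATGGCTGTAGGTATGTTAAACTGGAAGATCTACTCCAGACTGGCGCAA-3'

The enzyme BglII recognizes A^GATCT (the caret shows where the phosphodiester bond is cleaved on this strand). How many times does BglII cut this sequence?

3

AGATCT occurs starting at positions 36, 85, 137.
BglII cuts at 3 sites.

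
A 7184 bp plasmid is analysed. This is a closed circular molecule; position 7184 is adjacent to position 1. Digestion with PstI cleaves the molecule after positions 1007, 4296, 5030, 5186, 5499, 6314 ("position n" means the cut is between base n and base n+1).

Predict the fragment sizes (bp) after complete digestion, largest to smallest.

3289, 1877, 815, 734, 313, 156 bp

Circular molecule, 6 cuts → 6 fragments:
  4296 − 1007 = 3289 bp
  5030 − 4296 = 734 bp
  5186 − 5030 = 156 bp
  5499 − 5186 = 313 bp
  6314 − 5499 = 815 bp
  wrap: 7184 − 6314 + 1007 = 1877 bp
Sorted largest to smallest: 3289, 1877, 815, 734, 313, 156 bp.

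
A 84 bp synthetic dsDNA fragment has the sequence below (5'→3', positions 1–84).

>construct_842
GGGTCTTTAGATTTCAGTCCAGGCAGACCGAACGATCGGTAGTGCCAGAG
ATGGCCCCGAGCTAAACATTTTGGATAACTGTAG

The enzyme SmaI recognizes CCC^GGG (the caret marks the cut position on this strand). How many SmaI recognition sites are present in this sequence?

0

No occurrence of CCCGGG is present in the sequence.
SmaI does not cut: 0 sites.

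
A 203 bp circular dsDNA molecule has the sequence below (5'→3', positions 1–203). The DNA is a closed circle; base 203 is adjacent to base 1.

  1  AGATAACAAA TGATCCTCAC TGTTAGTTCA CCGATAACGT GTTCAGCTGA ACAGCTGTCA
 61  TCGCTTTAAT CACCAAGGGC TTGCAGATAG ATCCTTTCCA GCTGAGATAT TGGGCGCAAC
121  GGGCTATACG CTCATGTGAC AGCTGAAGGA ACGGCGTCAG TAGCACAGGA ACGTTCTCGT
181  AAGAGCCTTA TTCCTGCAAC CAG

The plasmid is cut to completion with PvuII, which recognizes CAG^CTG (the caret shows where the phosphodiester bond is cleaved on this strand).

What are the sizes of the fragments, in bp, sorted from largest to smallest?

PvuII sites (CAGCTG) start at positions 44, 52, 99, 140.
PvuII cuts after base 3 of each site, so after positions 46, 54, 101, 142.
Circular molecule, 4 cuts → 4 fragments:
  47–54 → 8 bp
  55–101 → 47 bp
  102–142 → 41 bp
  143–203 then 1–46 → 61 + 46 = 107 bp
Sorted largest to smallest: 107, 47, 41, 8 bp.

107, 47, 41, 8 bp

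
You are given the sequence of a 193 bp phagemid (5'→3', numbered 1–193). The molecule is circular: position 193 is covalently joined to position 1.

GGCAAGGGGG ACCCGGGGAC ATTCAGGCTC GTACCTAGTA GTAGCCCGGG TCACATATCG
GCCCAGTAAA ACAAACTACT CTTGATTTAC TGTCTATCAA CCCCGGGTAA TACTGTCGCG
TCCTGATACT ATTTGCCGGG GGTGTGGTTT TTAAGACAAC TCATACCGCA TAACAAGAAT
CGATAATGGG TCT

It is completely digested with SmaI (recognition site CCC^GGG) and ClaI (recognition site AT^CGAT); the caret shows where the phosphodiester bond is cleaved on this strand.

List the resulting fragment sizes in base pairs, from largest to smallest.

76, 57, 33, 27 bp

SmaI sites (CCCGGG) start at positions 12, 45, 102.
SmaI cuts after base 3 of each site, so after positions 14, 47, 104.
The ClaI site (ATCGAT) starts at position 179.
ClaI cuts after base 2 of each site, so after position 180.
Combined cut positions: 14, 47, 104, 180.
Circular molecule, 4 cuts → 4 fragments:
  15–47 → 33 bp
  48–104 → 57 bp
  105–180 → 76 bp
  181–193 then 1–14 → 13 + 14 = 27 bp
Sorted largest to smallest: 76, 57, 33, 27 bp.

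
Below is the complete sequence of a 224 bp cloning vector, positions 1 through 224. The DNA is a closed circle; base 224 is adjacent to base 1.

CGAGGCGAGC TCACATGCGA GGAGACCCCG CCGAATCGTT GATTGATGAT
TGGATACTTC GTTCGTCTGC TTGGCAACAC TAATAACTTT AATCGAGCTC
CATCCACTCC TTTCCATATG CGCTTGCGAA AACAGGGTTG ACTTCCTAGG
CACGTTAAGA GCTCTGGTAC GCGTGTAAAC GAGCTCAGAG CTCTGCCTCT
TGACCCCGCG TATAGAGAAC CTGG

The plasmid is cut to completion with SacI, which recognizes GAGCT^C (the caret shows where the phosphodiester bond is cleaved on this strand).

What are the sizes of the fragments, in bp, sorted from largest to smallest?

88, 64, 43, 22, 7 bp

SacI sites (GAGCTC) start at positions 7, 95, 159, 181, 188.
SacI cuts after base 5 of each site (before the last base), so after positions 11, 99, 163, 185, 192.
Circular molecule, 5 cuts → 5 fragments:
  12–99 → 88 bp
  100–163 → 64 bp
  164–185 → 22 bp
  186–192 → 7 bp
  193–224 then 1–11 → 32 + 11 = 43 bp
Sorted largest to smallest: 88, 64, 43, 22, 7 bp.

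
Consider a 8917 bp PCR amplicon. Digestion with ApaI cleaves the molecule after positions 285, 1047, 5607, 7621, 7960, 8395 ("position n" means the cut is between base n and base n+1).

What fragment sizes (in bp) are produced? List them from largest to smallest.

4560, 2014, 762, 522, 435, 339, 285 bp

Linear molecule, 6 cuts → 7 fragments:
  285 − 0 = 285 bp
  1047 − 285 = 762 bp
  5607 − 1047 = 4560 bp
  7621 − 5607 = 2014 bp
  7960 − 7621 = 339 bp
  8395 − 7960 = 435 bp
  8917 − 8395 = 522 bp
Sorted largest to smallest: 4560, 2014, 762, 522, 435, 339, 285 bp.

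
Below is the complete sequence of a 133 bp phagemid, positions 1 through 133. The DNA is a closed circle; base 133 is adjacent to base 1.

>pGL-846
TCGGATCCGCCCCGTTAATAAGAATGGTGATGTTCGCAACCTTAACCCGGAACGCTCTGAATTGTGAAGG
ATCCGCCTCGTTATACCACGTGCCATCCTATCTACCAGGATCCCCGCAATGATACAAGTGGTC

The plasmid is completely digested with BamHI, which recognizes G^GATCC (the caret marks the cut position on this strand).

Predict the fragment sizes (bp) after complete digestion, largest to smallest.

66, 39, 28 bp

BamHI sites (GGATCC) start at positions 3, 69, 108.
BamHI cuts after the first base of each site, so after positions 3, 69, 108.
Circular molecule, 3 cuts → 3 fragments:
  4–69 → 66 bp
  70–108 → 39 bp
  109–133 then 1–3 → 25 + 3 = 28 bp
Sorted largest to smallest: 66, 39, 28 bp.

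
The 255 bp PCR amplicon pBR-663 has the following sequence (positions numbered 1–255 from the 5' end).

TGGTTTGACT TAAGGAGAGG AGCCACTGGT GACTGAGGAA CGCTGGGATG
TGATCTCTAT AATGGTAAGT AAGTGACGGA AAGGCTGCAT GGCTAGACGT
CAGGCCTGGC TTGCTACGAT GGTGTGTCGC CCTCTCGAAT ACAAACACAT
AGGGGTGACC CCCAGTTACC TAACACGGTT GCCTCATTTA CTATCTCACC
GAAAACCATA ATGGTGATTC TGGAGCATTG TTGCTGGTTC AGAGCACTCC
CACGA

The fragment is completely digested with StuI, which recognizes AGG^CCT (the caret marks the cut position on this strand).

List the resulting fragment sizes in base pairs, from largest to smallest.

151, 104 bp

The StuI site (AGGCCT) starts at position 102.
StuI cuts after base 3 of each site, so after position 104.
Linear molecule, 1 cut → 2 fragments:
  1–104 → 104 bp
  105–255 → 151 bp
Sorted largest to smallest: 151, 104 bp.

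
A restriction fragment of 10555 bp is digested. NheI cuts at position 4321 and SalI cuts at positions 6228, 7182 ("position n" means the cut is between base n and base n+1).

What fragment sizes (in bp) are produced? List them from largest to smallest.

4321, 3373, 1907, 954 bp

Combined cut positions (sorted): 4321, 6228, 7182.
Linear molecule, 3 cuts → 4 fragments:
  4321 − 0 = 4321 bp
  6228 − 4321 = 1907 bp
  7182 − 6228 = 954 bp
  10555 − 7182 = 3373 bp
Sorted largest to smallest: 4321, 3373, 1907, 954 bp.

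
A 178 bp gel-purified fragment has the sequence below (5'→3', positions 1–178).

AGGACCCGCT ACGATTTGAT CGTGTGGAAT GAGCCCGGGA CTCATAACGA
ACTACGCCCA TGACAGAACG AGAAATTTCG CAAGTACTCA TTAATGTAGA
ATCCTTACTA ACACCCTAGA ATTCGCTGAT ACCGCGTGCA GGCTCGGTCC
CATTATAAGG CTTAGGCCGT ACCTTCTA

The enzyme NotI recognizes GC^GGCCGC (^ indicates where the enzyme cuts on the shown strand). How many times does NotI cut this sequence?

0

No occurrence of GCGGCCGC is present in the sequence.
NotI does not cut: 0 sites.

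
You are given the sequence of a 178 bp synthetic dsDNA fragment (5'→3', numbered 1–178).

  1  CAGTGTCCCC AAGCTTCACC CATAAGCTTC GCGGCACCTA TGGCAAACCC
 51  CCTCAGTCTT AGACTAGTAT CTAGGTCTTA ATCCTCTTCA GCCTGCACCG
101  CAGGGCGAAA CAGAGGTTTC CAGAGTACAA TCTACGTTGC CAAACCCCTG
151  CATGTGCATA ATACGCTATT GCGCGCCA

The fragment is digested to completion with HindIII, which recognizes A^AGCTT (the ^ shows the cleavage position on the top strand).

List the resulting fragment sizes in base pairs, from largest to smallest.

154, 13, 11 bp

HindIII sites (AAGCTT) start at positions 11, 24.
HindIII cuts after the first base of each site, so after positions 11, 24.
Linear molecule, 2 cuts → 3 fragments:
  1–11 → 11 bp
  12–24 → 13 bp
  25–178 → 154 bp
Sorted largest to smallest: 154, 13, 11 bp.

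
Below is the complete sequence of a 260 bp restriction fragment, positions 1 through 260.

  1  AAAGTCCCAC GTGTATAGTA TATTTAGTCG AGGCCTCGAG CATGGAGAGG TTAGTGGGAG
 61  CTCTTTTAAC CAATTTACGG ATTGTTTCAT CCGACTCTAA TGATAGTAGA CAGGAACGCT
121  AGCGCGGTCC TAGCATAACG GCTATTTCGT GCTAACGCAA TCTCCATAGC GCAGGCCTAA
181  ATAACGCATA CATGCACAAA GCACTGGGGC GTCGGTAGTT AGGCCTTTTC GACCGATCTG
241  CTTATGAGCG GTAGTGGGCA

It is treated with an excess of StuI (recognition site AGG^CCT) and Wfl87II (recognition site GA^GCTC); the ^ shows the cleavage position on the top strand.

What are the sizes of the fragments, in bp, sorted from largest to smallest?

StuI sites (AGGCCT) start at positions 31, 173, 221.
StuI cuts after base 3 of each site, so after positions 33, 175, 223.
The Wfl87II site (GAGCTC) starts at position 58.
Wfl87II cuts after base 2 of each site, so after position 59.
Combined cut positions: 33, 59, 175, 223.
Linear molecule, 4 cuts → 5 fragments:
  1–33 → 33 bp
  34–59 → 26 bp
  60–175 → 116 bp
  176–223 → 48 bp
  224–260 → 37 bp
Sorted largest to smallest: 116, 48, 37, 33, 26 bp.

116, 48, 37, 33, 26 bp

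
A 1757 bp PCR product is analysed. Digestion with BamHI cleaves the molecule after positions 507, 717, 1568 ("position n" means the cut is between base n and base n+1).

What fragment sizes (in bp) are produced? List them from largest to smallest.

851, 507, 210, 189 bp

Linear molecule, 3 cuts → 4 fragments:
  507 − 0 = 507 bp
  717 − 507 = 210 bp
  1568 − 717 = 851 bp
  1757 − 1568 = 189 bp
Sorted largest to smallest: 851, 507, 210, 189 bp.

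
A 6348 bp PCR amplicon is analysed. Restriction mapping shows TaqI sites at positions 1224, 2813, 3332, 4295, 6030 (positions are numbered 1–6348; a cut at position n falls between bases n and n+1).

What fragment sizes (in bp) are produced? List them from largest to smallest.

1735, 1589, 1224, 963, 519, 318 bp

Linear molecule, 5 cuts → 6 fragments:
  1224 − 0 = 1224 bp
  2813 − 1224 = 1589 bp
  3332 − 2813 = 519 bp
  4295 − 3332 = 963 bp
  6030 − 4295 = 1735 bp
  6348 − 6030 = 318 bp
Sorted largest to smallest: 1735, 1589, 1224, 963, 519, 318 bp.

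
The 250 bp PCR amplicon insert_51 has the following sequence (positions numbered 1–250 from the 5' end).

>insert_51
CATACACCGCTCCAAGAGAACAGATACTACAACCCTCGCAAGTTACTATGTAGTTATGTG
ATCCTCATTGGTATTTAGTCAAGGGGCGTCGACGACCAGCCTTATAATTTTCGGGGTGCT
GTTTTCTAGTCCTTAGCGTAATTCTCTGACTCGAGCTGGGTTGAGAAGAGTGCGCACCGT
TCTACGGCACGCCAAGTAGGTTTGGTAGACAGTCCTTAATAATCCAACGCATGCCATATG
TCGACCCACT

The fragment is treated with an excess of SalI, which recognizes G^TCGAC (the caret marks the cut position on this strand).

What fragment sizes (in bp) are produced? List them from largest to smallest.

SalI sites (GTCGAC) start at positions 88, 240.
SalI cuts after the first base of each site, so after positions 88, 240.
Linear molecule, 2 cuts → 3 fragments:
  1–88 → 88 bp
  89–240 → 152 bp
  241–250 → 10 bp
Sorted largest to smallest: 152, 88, 10 bp.

152, 88, 10 bp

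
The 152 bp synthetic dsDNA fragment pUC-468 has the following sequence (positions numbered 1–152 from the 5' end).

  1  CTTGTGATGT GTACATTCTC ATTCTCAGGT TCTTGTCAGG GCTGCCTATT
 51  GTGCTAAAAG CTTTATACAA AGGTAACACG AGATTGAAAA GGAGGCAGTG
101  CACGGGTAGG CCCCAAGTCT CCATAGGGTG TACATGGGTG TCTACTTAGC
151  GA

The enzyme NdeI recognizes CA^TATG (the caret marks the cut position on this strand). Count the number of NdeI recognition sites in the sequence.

0

No occurrence of CATATG is present in the sequence.
NdeI does not cut: 0 sites.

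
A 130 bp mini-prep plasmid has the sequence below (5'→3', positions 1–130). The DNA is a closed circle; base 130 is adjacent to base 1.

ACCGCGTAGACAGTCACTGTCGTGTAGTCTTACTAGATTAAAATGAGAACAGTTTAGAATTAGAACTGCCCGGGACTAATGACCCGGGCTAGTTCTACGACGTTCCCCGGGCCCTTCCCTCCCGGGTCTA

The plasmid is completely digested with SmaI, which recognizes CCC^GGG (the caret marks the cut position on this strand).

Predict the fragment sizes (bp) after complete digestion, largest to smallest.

SmaI sites (CCCGGG) start at positions 69, 83, 106, 121.
SmaI cuts after base 3 of each site, so after positions 71, 85, 108, 123.
Circular molecule, 4 cuts → 4 fragments:
  72–85 → 14 bp
  86–108 → 23 bp
  109–123 → 15 bp
  124–130 then 1–71 → 7 + 71 = 78 bp
Sorted largest to smallest: 78, 23, 15, 14 bp.

78, 23, 15, 14 bp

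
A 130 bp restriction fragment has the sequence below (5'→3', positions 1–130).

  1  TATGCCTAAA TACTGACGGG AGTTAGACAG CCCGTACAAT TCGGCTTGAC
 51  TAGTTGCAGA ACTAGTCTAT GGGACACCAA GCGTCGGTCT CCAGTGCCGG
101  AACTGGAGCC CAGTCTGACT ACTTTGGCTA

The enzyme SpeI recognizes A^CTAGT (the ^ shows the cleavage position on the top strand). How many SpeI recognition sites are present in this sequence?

ACTAGT occurs starting at positions 49, 61.
SpeI cuts at 2 sites.

2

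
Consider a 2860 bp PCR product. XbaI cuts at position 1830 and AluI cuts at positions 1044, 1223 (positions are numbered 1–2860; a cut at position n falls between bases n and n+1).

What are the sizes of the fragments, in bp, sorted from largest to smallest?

1044, 1030, 607, 179 bp

Combined cut positions (sorted): 1044, 1223, 1830.
Linear molecule, 3 cuts → 4 fragments:
  1044 − 0 = 1044 bp
  1223 − 1044 = 179 bp
  1830 − 1223 = 607 bp
  2860 − 1830 = 1030 bp
Sorted largest to smallest: 1044, 1030, 607, 179 bp.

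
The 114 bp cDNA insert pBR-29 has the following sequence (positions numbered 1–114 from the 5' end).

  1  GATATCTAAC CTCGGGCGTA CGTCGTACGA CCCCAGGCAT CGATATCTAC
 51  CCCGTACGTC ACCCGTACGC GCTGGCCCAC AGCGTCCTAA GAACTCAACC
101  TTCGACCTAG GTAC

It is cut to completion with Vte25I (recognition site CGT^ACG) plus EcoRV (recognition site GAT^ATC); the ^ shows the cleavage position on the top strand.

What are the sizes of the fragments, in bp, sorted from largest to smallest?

Vte25I sites (CGTACG) start at positions 17, 24, 53, 64.
Vte25I cuts after base 3 of each site, so after positions 19, 26, 55, 66.
EcoRV sites (GATATC) start at positions 1, 42.
EcoRV cuts after base 3 of each site, so after positions 3, 44.
Combined cut positions: 3, 19, 26, 44, 55, 66.
Linear molecule, 6 cuts → 7 fragments:
  1–3 → 3 bp
  4–19 → 16 bp
  20–26 → 7 bp
  27–44 → 18 bp
  45–55 → 11 bp
  56–66 → 11 bp
  67–114 → 48 bp
Sorted largest to smallest: 48, 18, 16, 11, 11, 7, 3 bp.

48, 18, 16, 11, 11, 7, 3 bp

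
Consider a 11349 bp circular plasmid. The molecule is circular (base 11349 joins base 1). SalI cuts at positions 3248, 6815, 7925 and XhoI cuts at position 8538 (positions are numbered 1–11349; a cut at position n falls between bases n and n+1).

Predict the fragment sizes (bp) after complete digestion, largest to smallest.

Combined cut positions (sorted): 3248, 6815, 7925, 8538.
Circular molecule, 4 cuts → 4 fragments:
  6815 − 3248 = 3567 bp
  7925 − 6815 = 1110 bp
  8538 − 7925 = 613 bp
  wrap: 11349 − 8538 + 3248 = 6059 bp
Sorted largest to smallest: 6059, 3567, 1110, 613 bp.

6059, 3567, 1110, 613 bp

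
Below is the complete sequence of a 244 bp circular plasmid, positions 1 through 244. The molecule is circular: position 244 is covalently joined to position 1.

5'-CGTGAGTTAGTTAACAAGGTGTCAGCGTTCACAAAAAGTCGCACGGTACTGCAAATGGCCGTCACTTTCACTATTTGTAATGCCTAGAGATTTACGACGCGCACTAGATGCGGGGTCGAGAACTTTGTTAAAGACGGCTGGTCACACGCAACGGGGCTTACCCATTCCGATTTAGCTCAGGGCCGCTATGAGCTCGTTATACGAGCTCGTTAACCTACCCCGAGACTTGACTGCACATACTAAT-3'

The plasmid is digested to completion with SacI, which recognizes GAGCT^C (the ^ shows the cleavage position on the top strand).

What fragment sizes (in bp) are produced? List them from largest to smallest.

SacI sites (GAGCTC) start at positions 190, 203.
SacI cuts after base 5 of each site (before the last base), so after positions 194, 207.
Circular molecule, 2 cuts → 2 fragments:
  195–207 → 13 bp
  208–244 then 1–194 → 37 + 194 = 231 bp
Sorted largest to smallest: 231, 13 bp.

231, 13 bp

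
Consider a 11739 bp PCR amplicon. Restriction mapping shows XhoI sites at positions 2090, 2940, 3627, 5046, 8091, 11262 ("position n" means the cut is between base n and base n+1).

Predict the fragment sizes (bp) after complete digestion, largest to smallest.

3171, 3045, 2090, 1419, 850, 687, 477 bp

Linear molecule, 6 cuts → 7 fragments:
  2090 − 0 = 2090 bp
  2940 − 2090 = 850 bp
  3627 − 2940 = 687 bp
  5046 − 3627 = 1419 bp
  8091 − 5046 = 3045 bp
  11262 − 8091 = 3171 bp
  11739 − 11262 = 477 bp
Sorted largest to smallest: 3171, 3045, 2090, 1419, 850, 687, 477 bp.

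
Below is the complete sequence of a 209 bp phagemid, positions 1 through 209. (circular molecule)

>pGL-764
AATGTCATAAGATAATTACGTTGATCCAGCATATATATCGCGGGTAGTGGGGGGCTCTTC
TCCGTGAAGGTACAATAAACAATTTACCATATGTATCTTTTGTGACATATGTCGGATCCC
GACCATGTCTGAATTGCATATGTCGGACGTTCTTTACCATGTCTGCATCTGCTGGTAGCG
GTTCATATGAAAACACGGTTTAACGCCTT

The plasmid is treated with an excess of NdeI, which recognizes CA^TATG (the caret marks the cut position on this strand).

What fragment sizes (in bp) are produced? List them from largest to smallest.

113, 47, 31, 18 bp

NdeI sites (CATATG) start at positions 88, 106, 137, 184.
NdeI cuts after base 2 of each site, so after positions 89, 107, 138, 185.
Circular molecule, 4 cuts → 4 fragments:
  90–107 → 18 bp
  108–138 → 31 bp
  139–185 → 47 bp
  186–209 then 1–89 → 24 + 89 = 113 bp
Sorted largest to smallest: 113, 47, 31, 18 bp.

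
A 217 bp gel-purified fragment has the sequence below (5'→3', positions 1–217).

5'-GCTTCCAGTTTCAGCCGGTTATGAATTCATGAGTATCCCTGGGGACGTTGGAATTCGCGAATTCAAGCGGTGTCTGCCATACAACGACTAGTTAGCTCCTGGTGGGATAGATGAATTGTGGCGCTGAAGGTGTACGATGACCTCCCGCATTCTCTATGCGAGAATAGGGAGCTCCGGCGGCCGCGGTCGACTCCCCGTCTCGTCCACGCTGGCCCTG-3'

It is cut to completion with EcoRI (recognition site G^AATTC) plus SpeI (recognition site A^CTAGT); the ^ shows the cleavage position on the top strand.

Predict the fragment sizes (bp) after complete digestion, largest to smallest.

130, 28, 28, 23, 8 bp

EcoRI sites (GAATTC) start at positions 23, 51, 59.
EcoRI cuts after the first base of each site, so after positions 23, 51, 59.
The SpeI site (ACTAGT) starts at position 87.
SpeI cuts after the first base of each site, so after position 87.
Combined cut positions: 23, 51, 59, 87.
Linear molecule, 4 cuts → 5 fragments:
  1–23 → 23 bp
  24–51 → 28 bp
  52–59 → 8 bp
  60–87 → 28 bp
  88–217 → 130 bp
Sorted largest to smallest: 130, 28, 28, 23, 8 bp.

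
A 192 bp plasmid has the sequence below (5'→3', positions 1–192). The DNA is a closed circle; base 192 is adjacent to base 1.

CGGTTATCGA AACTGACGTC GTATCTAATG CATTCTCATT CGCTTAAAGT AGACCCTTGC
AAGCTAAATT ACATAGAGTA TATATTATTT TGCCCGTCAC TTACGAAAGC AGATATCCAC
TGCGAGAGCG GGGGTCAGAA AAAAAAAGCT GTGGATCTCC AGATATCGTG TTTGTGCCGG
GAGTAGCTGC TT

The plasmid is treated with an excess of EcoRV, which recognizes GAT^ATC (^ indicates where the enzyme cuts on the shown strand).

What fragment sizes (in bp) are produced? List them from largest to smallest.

142, 50 bp

EcoRV sites (GATATC) start at positions 112, 162.
EcoRV cuts after base 3 of each site, so after positions 114, 164.
Circular molecule, 2 cuts → 2 fragments:
  115–164 → 50 bp
  165–192 then 1–114 → 28 + 114 = 142 bp
Sorted largest to smallest: 142, 50 bp.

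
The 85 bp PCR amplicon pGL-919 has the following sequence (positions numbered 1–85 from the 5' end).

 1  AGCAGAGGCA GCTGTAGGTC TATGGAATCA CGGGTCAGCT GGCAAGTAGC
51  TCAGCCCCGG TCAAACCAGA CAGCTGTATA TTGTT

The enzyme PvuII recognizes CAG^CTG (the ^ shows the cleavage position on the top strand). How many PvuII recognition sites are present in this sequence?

3

CAGCTG occurs starting at positions 9, 36, 71.
PvuII cuts at 3 sites.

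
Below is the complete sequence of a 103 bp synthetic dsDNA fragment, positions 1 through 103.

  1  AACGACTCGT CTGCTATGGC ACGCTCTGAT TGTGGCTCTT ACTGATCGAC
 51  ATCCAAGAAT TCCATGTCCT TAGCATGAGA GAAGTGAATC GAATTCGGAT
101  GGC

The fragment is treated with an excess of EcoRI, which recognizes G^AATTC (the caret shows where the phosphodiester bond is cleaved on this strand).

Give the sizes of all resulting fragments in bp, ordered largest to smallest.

57, 34, 12 bp

EcoRI sites (GAATTC) start at positions 57, 91.
EcoRI cuts after the first base of each site, so after positions 57, 91.
Linear molecule, 2 cuts → 3 fragments:
  1–57 → 57 bp
  58–91 → 34 bp
  92–103 → 12 bp
Sorted largest to smallest: 57, 34, 12 bp.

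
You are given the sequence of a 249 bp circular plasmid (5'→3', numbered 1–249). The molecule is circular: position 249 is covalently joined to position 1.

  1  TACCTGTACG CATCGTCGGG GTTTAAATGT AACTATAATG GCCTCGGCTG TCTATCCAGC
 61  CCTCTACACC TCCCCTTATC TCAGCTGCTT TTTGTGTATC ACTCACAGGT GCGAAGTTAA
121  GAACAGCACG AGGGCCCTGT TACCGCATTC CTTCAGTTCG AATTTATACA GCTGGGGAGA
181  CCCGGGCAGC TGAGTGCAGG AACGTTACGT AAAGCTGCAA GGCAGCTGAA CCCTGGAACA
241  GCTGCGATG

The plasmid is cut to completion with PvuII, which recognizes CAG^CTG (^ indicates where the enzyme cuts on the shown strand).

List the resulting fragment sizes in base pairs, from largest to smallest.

PvuII sites (CAGCTG) start at positions 82, 169, 187, 223, 239.
PvuII cuts after base 3 of each site, so after positions 84, 171, 189, 225, 241.
Circular molecule, 5 cuts → 5 fragments:
  85–171 → 87 bp
  172–189 → 18 bp
  190–225 → 36 bp
  226–241 → 16 bp
  242–249 then 1–84 → 8 + 84 = 92 bp
Sorted largest to smallest: 92, 87, 36, 18, 16 bp.

92, 87, 36, 18, 16 bp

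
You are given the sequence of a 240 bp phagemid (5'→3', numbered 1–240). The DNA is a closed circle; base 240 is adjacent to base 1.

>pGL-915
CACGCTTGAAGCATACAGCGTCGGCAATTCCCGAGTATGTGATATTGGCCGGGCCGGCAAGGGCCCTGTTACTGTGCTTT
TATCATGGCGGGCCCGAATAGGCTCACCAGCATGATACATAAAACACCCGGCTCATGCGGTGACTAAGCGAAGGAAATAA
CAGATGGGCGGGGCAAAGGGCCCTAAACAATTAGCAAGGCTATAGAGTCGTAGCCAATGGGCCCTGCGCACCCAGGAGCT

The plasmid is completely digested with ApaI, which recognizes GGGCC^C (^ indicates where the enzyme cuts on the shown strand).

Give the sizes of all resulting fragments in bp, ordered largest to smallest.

88, 82, 41, 29 bp

ApaI sites (GGGCCC) start at positions 61, 90, 178, 219.
ApaI cuts after base 5 of each site (before the last base), so after positions 65, 94, 182, 223.
Circular molecule, 4 cuts → 4 fragments:
  66–94 → 29 bp
  95–182 → 88 bp
  183–223 → 41 bp
  224–240 then 1–65 → 17 + 65 = 82 bp
Sorted largest to smallest: 88, 82, 41, 29 bp.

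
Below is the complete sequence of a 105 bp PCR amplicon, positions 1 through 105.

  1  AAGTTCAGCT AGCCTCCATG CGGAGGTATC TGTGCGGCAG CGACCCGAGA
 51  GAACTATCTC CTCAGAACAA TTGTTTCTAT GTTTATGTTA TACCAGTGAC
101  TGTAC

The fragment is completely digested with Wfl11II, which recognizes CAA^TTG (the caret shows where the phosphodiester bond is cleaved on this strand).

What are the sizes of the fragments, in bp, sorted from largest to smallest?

The Wfl11II site (CAATTG) starts at position 68.
Wfl11II cuts after base 3 of each site, so after position 70.
Linear molecule, 1 cut → 2 fragments:
  1–70 → 70 bp
  71–105 → 35 bp
Sorted largest to smallest: 70, 35 bp.

70, 35 bp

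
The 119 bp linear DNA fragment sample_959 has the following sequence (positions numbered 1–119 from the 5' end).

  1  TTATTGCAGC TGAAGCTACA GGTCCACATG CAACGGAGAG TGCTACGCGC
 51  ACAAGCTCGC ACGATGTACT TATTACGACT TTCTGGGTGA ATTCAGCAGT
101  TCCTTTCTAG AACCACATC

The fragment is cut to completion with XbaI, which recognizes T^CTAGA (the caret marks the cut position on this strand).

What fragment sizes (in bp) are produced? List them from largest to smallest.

The XbaI site (TCTAGA) starts at position 106.
XbaI cuts after the first base of each site, so after position 106.
Linear molecule, 1 cut → 2 fragments:
  1–106 → 106 bp
  107–119 → 13 bp
Sorted largest to smallest: 106, 13 bp.

106, 13 bp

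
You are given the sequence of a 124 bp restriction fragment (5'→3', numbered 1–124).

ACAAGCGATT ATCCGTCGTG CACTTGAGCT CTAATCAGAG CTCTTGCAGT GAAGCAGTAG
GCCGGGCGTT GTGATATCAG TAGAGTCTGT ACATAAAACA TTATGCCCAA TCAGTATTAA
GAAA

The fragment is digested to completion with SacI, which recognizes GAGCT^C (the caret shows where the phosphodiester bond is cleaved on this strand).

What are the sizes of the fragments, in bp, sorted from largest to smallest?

82, 30, 12 bp

SacI sites (GAGCTC) start at positions 26, 38.
SacI cuts after base 5 of each site (before the last base), so after positions 30, 42.
Linear molecule, 2 cuts → 3 fragments:
  1–30 → 30 bp
  31–42 → 12 bp
  43–124 → 82 bp
Sorted largest to smallest: 82, 30, 12 bp.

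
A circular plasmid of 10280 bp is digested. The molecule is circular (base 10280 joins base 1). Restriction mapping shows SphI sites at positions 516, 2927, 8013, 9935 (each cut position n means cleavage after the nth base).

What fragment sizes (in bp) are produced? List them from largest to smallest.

5086, 2411, 1922, 861 bp

Circular molecule, 4 cuts → 4 fragments:
  2927 − 516 = 2411 bp
  8013 − 2927 = 5086 bp
  9935 − 8013 = 1922 bp
  wrap: 10280 − 9935 + 516 = 861 bp
Sorted largest to smallest: 5086, 2411, 1922, 861 bp.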